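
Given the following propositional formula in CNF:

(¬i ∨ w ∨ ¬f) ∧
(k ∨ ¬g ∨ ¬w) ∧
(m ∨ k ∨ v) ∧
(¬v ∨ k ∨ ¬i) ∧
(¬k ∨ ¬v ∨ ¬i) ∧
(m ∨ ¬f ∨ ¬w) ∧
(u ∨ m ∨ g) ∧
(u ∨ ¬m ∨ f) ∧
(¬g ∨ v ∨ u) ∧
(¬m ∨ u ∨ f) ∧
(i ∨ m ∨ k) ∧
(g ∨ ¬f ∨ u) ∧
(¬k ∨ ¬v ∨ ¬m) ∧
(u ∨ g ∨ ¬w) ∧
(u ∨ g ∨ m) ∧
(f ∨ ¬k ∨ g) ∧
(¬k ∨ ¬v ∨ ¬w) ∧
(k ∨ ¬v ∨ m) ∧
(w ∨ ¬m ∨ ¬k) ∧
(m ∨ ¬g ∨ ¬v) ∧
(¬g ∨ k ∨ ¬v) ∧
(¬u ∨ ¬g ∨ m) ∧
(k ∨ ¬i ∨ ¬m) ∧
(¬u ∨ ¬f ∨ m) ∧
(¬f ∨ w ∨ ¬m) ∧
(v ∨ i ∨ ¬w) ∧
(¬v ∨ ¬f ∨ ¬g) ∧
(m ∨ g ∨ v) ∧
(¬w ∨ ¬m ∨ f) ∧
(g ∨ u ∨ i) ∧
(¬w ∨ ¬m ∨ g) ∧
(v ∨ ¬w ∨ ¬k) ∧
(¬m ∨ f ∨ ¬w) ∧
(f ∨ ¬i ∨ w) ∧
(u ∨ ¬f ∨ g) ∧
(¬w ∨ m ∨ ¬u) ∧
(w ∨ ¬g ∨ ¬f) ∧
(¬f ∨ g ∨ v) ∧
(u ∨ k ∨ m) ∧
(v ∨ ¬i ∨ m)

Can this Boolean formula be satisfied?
Yes

Yes, the formula is satisfiable.

One satisfying assignment is: i=False, w=False, u=True, k=False, m=True, v=False, g=False, f=False

Verification: With this assignment, all 40 clauses evaluate to true.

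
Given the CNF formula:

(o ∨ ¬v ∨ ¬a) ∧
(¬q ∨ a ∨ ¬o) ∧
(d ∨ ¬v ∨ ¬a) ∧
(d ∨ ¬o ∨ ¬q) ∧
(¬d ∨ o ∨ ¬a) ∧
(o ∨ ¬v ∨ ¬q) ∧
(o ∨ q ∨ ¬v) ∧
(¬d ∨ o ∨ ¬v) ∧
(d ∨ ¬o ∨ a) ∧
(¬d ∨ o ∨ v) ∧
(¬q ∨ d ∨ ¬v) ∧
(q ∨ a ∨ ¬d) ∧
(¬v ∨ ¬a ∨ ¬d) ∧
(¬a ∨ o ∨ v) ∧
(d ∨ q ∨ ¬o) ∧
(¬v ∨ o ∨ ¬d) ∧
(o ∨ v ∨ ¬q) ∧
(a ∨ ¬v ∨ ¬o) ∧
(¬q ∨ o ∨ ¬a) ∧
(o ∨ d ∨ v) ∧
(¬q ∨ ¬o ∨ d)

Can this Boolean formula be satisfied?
Yes

Yes, the formula is satisfiable.

One satisfying assignment is: v=False, a=True, d=True, q=False, o=True

Verification: With this assignment, all 21 clauses evaluate to true.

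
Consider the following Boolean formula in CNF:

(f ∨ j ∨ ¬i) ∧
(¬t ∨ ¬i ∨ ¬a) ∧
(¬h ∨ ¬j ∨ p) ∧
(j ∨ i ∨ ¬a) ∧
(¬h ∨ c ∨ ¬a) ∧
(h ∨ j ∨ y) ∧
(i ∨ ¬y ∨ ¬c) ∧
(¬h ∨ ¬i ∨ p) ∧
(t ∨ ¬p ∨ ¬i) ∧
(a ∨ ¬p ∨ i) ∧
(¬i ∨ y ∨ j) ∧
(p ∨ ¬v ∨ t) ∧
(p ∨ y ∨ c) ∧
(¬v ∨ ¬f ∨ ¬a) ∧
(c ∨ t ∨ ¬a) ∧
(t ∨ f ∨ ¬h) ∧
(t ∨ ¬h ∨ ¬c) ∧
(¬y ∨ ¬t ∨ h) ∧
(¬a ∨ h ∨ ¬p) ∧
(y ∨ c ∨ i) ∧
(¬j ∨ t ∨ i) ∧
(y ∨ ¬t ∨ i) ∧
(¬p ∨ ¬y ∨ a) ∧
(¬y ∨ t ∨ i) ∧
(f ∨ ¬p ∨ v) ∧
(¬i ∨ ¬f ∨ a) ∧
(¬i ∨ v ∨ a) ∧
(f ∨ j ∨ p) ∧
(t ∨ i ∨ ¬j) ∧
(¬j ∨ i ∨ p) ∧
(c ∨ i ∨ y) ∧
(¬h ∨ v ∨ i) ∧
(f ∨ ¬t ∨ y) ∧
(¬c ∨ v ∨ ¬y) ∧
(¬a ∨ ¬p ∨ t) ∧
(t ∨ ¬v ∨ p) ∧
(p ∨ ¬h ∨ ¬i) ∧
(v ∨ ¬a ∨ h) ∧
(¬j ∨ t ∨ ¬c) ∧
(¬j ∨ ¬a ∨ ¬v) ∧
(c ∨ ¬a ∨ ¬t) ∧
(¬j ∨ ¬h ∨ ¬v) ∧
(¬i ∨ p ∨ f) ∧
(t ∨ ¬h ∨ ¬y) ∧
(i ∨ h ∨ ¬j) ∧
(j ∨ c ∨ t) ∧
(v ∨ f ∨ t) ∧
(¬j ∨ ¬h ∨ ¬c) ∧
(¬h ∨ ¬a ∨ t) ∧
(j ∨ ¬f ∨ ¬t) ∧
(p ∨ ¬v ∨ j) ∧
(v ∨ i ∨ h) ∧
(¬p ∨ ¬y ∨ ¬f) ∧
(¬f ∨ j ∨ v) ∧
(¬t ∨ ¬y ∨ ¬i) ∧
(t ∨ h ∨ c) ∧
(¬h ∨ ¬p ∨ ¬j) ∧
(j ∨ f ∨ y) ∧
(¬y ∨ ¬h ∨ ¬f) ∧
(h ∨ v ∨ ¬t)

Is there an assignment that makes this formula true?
No

No, the formula is not satisfiable.

No assignment of truth values to the variables can make all 60 clauses true simultaneously.

The formula is UNSAT (unsatisfiable).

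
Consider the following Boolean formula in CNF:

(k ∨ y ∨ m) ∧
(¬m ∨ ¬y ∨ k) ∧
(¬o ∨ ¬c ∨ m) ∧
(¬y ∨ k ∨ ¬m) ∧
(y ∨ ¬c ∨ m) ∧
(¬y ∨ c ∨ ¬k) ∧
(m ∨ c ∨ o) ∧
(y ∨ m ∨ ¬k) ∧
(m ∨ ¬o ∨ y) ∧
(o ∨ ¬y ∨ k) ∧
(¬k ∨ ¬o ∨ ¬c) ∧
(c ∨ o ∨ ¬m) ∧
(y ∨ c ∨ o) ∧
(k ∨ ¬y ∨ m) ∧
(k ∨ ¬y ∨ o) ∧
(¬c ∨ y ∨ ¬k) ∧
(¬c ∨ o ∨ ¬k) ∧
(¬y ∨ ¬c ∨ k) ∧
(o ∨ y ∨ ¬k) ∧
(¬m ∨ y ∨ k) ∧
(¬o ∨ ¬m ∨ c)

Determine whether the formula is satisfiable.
No

No, the formula is not satisfiable.

No assignment of truth values to the variables can make all 21 clauses true simultaneously.

The formula is UNSAT (unsatisfiable).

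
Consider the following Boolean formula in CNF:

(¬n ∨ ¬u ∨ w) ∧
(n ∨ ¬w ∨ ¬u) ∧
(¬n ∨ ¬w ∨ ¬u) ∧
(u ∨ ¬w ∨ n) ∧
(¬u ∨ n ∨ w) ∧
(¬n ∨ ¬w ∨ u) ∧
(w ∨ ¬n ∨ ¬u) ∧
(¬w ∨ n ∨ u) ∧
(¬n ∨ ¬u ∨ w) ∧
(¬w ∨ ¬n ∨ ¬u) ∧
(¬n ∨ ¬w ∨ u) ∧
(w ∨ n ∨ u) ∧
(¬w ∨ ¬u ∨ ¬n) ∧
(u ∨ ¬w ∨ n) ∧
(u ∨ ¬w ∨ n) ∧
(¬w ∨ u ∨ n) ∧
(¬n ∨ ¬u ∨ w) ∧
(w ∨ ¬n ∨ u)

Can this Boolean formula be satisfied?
No

No, the formula is not satisfiable.

No assignment of truth values to the variables can make all 18 clauses true simultaneously.

The formula is UNSAT (unsatisfiable).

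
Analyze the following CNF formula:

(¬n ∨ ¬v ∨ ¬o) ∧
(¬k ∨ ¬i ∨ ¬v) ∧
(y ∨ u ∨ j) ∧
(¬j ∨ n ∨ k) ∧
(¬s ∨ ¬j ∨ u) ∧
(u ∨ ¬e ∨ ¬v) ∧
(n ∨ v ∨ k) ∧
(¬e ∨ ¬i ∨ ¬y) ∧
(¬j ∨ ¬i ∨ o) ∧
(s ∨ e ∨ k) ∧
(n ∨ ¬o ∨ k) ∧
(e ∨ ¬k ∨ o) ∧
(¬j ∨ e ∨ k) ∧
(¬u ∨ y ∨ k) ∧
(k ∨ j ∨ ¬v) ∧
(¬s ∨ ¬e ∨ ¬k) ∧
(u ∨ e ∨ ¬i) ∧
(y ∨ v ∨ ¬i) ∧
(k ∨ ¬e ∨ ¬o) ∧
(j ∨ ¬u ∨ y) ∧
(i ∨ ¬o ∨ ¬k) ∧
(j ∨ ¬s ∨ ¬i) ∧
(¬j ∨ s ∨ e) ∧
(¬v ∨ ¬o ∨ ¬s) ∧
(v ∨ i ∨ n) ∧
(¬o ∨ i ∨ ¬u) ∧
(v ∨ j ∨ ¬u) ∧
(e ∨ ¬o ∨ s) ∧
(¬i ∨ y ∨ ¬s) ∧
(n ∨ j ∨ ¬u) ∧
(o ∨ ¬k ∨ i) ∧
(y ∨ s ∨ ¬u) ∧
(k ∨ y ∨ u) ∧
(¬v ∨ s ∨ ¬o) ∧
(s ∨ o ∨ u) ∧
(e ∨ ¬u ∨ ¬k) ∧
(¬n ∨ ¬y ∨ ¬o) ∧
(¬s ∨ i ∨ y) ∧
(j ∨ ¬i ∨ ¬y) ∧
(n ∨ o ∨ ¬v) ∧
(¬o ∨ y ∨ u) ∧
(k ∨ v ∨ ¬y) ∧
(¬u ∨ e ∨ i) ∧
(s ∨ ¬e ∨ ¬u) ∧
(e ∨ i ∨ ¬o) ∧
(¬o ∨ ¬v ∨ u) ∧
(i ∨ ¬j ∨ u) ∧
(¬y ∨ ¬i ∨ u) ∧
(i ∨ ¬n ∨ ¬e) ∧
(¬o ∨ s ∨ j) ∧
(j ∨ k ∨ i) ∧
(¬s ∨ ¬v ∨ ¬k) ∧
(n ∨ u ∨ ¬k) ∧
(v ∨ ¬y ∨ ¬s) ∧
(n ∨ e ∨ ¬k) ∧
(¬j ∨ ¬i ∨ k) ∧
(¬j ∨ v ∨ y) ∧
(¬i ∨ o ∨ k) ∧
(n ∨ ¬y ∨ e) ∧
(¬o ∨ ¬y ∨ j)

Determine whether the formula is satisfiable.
No

No, the formula is not satisfiable.

No assignment of truth values to the variables can make all 60 clauses true simultaneously.

The formula is UNSAT (unsatisfiable).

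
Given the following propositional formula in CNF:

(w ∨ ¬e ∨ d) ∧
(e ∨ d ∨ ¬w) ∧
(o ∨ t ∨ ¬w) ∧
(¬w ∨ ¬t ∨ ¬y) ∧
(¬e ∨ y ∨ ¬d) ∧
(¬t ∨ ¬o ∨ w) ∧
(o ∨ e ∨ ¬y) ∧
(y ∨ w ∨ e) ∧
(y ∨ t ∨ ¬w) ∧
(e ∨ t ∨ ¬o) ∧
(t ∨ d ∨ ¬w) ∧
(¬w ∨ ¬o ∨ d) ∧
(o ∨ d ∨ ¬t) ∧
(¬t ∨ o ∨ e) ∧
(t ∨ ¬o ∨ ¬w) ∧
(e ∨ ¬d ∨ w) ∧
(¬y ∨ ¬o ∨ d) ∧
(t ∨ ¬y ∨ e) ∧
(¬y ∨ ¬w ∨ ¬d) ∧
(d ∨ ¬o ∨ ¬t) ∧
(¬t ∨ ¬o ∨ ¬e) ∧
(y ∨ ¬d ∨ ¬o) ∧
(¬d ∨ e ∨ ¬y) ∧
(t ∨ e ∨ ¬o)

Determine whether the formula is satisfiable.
Yes

Yes, the formula is satisfiable.

One satisfying assignment is: e=True, t=False, d=True, o=False, y=True, w=False

Verification: With this assignment, all 24 clauses evaluate to true.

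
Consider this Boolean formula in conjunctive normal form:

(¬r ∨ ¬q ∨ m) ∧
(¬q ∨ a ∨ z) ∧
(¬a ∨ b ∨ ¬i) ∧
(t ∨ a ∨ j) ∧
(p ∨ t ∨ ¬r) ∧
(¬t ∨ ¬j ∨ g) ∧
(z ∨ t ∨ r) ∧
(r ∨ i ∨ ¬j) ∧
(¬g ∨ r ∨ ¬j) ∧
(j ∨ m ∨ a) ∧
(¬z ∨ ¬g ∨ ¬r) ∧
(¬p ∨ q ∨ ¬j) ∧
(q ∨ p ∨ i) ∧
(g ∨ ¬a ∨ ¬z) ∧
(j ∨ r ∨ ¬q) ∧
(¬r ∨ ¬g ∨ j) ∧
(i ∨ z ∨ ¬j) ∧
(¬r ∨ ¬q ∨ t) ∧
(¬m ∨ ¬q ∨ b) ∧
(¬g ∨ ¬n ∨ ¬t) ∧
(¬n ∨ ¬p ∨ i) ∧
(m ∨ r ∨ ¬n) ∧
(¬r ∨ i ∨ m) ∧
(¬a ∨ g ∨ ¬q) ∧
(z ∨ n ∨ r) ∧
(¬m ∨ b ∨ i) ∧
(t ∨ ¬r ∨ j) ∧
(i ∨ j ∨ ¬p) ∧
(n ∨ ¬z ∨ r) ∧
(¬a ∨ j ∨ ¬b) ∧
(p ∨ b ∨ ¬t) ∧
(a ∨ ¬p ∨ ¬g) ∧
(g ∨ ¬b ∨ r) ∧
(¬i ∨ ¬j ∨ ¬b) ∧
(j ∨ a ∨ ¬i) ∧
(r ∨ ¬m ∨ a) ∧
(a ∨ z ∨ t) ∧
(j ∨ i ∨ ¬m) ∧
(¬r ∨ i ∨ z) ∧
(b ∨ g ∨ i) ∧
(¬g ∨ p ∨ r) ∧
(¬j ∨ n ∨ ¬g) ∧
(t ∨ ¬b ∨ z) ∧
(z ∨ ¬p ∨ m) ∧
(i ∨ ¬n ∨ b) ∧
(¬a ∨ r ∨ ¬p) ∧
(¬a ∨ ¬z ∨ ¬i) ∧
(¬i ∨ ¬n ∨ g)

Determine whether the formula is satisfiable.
No

No, the formula is not satisfiable.

No assignment of truth values to the variables can make all 48 clauses true simultaneously.

The formula is UNSAT (unsatisfiable).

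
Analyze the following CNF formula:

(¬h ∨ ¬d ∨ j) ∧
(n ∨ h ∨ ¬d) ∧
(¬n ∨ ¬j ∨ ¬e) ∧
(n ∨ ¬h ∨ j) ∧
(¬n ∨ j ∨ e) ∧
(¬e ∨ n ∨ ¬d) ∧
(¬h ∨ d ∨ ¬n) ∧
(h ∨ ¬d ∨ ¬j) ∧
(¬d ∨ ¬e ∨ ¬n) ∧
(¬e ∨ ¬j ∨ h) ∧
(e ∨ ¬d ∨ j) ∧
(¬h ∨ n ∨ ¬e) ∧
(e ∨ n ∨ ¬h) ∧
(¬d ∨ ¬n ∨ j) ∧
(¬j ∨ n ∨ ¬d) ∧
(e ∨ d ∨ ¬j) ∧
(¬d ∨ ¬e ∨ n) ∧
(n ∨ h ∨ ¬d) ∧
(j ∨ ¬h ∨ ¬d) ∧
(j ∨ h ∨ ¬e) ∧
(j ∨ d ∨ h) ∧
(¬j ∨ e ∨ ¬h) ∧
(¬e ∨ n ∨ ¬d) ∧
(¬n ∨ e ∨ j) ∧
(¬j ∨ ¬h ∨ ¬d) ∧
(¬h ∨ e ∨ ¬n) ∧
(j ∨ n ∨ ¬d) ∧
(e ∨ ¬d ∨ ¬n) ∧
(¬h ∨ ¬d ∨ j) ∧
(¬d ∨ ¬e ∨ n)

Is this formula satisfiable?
No

No, the formula is not satisfiable.

No assignment of truth values to the variables can make all 30 clauses true simultaneously.

The formula is UNSAT (unsatisfiable).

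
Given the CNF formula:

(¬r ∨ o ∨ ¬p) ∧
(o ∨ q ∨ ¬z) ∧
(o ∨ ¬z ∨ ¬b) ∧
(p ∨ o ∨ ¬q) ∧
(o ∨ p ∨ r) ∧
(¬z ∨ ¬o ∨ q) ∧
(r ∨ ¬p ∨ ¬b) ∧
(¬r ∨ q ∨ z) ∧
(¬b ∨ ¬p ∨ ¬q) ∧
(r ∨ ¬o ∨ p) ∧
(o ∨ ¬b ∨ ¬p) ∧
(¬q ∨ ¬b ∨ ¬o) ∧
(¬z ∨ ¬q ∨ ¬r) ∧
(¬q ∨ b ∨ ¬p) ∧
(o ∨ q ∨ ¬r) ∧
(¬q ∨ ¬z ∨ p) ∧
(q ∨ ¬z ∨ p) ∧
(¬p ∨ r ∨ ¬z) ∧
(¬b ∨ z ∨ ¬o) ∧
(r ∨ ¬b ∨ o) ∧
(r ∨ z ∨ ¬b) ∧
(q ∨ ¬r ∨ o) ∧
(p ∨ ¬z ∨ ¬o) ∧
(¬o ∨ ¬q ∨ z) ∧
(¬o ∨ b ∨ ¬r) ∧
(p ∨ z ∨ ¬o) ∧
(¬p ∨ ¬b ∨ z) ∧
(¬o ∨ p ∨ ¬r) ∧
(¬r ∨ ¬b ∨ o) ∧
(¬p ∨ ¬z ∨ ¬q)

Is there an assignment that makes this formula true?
Yes

Yes, the formula is satisfiable.

One satisfying assignment is: q=False, b=False, p=True, z=False, r=False, o=False

Verification: With this assignment, all 30 clauses evaluate to true.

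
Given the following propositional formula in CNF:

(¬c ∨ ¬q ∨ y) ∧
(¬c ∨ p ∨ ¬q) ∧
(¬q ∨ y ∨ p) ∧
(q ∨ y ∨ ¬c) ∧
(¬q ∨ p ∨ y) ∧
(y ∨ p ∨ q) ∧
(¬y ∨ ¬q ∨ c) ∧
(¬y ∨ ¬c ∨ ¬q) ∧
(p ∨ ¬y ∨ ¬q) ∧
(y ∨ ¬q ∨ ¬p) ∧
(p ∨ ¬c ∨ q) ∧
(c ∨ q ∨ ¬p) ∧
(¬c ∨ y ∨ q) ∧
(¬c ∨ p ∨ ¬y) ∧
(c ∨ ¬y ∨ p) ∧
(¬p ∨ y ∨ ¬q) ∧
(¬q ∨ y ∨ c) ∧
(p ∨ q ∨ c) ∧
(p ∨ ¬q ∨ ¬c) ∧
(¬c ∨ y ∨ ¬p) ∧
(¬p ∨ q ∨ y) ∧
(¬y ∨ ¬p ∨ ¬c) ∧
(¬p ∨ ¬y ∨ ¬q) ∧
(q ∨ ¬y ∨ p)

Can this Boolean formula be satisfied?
No

No, the formula is not satisfiable.

No assignment of truth values to the variables can make all 24 clauses true simultaneously.

The formula is UNSAT (unsatisfiable).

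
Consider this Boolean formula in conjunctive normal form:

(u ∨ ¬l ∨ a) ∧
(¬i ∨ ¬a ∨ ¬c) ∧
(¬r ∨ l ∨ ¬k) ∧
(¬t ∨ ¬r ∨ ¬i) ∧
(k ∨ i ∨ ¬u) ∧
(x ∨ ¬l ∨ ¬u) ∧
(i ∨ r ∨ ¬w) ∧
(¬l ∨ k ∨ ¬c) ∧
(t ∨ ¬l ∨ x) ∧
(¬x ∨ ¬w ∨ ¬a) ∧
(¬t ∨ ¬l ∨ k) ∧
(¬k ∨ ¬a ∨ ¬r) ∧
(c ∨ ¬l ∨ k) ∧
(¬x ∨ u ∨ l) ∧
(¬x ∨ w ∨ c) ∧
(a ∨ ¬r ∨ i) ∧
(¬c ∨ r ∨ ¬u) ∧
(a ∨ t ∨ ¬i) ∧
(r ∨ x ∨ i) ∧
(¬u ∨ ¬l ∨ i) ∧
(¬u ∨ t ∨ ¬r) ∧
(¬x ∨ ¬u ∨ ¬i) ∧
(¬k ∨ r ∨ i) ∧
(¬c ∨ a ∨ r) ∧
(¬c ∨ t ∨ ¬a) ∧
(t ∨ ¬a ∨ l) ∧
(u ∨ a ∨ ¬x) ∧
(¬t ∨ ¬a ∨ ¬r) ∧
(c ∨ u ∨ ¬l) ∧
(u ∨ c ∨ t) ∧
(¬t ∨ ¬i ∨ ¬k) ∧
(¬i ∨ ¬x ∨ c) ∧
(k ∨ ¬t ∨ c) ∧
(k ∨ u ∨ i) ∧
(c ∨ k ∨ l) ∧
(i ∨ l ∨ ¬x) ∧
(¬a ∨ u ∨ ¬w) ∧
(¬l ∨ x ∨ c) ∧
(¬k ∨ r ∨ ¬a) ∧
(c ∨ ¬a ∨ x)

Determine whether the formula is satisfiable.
No

No, the formula is not satisfiable.

No assignment of truth values to the variables can make all 40 clauses true simultaneously.

The formula is UNSAT (unsatisfiable).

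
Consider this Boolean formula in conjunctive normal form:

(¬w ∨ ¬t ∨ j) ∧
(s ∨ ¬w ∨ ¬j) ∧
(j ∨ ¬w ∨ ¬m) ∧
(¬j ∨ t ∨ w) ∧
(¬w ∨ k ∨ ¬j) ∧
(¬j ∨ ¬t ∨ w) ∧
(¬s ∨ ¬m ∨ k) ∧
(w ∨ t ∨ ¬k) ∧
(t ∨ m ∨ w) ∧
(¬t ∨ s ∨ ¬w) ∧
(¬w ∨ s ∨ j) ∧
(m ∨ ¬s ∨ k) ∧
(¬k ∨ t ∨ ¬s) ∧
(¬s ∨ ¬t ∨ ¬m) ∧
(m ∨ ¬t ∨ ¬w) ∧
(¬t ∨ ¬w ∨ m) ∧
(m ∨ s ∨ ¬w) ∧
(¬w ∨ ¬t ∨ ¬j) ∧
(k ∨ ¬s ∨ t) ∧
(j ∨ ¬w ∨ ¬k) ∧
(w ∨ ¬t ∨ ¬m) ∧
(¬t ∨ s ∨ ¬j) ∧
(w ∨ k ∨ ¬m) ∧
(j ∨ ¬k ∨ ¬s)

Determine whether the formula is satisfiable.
Yes

Yes, the formula is satisfiable.

One satisfying assignment is: j=False, m=False, w=False, s=False, t=True, k=False

Verification: With this assignment, all 24 clauses evaluate to true.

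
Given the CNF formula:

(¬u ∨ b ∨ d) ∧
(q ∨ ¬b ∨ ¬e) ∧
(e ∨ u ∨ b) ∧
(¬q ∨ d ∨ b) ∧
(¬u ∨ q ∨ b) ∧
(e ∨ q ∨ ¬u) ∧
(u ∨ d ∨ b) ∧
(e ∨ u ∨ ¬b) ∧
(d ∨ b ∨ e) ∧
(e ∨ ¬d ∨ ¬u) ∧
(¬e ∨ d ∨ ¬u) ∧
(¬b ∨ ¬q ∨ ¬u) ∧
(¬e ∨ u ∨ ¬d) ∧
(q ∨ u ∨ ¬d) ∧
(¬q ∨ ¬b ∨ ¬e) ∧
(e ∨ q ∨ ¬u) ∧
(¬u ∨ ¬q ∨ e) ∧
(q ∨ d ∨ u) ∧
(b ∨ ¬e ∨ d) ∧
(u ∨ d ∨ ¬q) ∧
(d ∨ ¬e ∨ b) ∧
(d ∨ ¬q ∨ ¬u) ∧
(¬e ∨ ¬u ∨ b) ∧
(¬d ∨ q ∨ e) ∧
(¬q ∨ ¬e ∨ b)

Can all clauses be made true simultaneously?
No

No, the formula is not satisfiable.

No assignment of truth values to the variables can make all 25 clauses true simultaneously.

The formula is UNSAT (unsatisfiable).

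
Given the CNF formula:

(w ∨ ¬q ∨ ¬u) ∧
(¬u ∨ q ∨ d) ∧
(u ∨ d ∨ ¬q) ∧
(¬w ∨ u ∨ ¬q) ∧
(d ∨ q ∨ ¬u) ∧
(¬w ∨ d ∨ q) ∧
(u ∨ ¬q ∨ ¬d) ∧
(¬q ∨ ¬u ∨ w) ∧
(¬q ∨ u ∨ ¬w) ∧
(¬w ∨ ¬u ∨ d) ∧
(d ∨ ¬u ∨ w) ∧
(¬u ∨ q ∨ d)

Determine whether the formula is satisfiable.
Yes

Yes, the formula is satisfiable.

One satisfying assignment is: d=False, q=False, w=False, u=False

Verification: With this assignment, all 12 clauses evaluate to true.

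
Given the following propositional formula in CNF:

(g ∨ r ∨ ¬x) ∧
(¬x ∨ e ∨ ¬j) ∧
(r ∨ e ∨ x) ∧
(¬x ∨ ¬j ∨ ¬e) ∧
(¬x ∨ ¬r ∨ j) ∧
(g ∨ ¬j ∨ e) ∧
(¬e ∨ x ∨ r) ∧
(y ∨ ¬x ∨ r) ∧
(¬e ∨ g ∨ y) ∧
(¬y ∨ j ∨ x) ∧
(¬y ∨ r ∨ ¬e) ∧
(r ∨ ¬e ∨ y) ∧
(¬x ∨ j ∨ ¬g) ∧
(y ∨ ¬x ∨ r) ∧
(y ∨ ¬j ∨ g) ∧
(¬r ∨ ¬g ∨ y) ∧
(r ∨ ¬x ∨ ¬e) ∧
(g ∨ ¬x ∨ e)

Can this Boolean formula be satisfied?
Yes

Yes, the formula is satisfiable.

One satisfying assignment is: r=True, e=False, j=False, y=False, g=False, x=False

Verification: With this assignment, all 18 clauses evaluate to true.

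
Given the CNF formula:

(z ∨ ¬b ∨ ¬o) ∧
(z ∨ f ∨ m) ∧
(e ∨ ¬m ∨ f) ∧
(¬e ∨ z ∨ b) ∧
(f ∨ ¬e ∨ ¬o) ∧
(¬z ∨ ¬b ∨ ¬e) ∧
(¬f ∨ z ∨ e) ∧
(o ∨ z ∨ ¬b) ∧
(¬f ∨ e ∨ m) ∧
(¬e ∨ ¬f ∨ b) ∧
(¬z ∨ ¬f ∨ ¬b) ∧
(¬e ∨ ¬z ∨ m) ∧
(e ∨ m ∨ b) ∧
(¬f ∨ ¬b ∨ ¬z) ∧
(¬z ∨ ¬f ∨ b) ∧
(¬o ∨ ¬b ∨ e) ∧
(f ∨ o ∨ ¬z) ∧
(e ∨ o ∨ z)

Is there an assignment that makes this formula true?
No

No, the formula is not satisfiable.

No assignment of truth values to the variables can make all 18 clauses true simultaneously.

The formula is UNSAT (unsatisfiable).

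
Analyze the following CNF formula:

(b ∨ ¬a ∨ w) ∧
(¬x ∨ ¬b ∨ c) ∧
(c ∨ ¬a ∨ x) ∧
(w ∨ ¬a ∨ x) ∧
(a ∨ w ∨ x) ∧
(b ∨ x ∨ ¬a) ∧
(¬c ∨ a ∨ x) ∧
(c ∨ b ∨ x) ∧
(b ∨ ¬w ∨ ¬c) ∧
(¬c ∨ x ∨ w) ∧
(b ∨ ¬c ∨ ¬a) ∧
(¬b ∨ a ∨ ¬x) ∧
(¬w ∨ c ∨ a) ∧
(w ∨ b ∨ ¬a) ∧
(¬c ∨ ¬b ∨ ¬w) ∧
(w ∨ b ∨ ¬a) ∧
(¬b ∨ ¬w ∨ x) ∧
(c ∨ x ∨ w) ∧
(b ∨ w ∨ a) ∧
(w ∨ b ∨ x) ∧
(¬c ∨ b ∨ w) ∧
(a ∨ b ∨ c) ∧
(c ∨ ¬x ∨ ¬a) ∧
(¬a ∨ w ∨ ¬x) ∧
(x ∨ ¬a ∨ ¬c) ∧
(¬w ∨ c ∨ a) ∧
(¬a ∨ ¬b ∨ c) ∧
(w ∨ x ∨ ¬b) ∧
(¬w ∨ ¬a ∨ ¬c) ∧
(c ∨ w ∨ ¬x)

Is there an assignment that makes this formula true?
No

No, the formula is not satisfiable.

No assignment of truth values to the variables can make all 30 clauses true simultaneously.

The formula is UNSAT (unsatisfiable).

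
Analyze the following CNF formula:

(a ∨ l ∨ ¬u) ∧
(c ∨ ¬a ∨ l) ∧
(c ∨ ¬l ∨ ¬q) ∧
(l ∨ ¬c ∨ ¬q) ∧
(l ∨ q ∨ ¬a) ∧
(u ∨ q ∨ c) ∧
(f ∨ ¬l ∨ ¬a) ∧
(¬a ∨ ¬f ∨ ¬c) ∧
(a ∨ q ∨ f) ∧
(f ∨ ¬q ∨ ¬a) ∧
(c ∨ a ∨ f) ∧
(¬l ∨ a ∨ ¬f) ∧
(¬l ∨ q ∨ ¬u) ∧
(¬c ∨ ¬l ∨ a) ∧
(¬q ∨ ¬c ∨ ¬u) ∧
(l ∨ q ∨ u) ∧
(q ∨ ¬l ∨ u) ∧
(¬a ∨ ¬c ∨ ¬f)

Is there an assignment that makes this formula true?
Yes

Yes, the formula is satisfiable.

One satisfying assignment is: u=False, f=True, l=False, c=False, a=False, q=True

Verification: With this assignment, all 18 clauses evaluate to true.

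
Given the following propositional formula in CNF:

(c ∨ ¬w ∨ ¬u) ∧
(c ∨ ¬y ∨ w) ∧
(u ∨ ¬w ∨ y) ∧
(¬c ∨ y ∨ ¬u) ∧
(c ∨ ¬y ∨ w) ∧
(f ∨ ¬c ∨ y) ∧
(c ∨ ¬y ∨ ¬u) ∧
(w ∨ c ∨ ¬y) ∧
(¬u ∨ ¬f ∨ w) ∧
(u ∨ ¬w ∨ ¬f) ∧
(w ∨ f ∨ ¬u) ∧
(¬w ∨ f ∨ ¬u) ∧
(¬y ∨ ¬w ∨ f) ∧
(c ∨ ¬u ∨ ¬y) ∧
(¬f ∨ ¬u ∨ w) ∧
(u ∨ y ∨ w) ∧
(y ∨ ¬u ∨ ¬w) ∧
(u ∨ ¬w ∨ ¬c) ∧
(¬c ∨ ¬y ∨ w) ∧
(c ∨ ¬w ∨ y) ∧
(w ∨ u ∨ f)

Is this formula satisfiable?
Yes

Yes, the formula is satisfiable.

One satisfying assignment is: w=True, c=True, y=True, f=True, u=True

Verification: With this assignment, all 21 clauses evaluate to true.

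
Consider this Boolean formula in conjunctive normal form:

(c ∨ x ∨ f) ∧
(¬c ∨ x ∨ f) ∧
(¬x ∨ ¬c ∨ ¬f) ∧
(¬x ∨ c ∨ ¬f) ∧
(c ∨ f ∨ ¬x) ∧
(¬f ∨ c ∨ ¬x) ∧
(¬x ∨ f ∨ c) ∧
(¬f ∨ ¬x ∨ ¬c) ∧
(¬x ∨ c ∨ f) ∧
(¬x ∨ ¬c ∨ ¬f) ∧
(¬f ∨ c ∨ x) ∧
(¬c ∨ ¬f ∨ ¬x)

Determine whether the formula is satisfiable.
Yes

Yes, the formula is satisfiable.

One satisfying assignment is: c=True, f=False, x=True

Verification: With this assignment, all 12 clauses evaluate to true.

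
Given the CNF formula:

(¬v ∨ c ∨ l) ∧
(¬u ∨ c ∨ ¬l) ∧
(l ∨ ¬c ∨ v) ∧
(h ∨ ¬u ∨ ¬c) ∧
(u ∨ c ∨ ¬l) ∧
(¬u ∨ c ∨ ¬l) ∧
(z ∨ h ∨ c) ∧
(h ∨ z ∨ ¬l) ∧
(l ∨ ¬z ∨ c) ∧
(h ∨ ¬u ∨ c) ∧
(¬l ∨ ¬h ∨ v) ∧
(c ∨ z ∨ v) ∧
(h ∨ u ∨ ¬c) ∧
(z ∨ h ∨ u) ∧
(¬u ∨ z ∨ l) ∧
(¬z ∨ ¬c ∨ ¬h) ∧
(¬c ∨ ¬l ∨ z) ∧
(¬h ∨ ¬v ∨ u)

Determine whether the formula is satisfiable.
No

No, the formula is not satisfiable.

No assignment of truth values to the variables can make all 18 clauses true simultaneously.

The formula is UNSAT (unsatisfiable).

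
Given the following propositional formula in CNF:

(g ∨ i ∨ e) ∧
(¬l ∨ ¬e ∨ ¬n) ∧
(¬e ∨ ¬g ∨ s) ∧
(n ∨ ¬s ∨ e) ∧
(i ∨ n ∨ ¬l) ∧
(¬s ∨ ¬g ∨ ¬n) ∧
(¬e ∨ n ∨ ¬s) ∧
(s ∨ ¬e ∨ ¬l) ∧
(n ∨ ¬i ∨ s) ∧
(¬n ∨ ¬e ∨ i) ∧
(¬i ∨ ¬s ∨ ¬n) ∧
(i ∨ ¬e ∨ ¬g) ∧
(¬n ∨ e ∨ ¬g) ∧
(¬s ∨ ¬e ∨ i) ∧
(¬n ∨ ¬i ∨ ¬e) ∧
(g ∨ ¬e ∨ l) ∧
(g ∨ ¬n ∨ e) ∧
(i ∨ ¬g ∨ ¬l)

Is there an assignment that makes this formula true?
Yes

Yes, the formula is satisfiable.

One satisfying assignment is: i=False, n=False, g=True, l=False, e=False, s=False

Verification: With this assignment, all 18 clauses evaluate to true.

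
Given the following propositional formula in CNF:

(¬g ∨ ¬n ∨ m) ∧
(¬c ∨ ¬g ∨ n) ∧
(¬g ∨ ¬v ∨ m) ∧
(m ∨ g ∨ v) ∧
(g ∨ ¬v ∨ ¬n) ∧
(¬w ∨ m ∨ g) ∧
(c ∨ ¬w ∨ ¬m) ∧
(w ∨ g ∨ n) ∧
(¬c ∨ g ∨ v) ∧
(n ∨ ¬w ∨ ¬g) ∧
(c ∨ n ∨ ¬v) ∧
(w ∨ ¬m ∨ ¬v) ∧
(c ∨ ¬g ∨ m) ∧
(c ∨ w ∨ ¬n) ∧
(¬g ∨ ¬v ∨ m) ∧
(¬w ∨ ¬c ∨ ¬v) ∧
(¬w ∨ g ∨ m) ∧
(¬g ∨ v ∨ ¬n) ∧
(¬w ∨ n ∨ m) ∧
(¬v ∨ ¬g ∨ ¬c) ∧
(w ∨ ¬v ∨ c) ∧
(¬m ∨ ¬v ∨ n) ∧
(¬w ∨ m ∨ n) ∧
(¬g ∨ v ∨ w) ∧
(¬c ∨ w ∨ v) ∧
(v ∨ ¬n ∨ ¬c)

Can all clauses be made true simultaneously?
No

No, the formula is not satisfiable.

No assignment of truth values to the variables can make all 26 clauses true simultaneously.

The formula is UNSAT (unsatisfiable).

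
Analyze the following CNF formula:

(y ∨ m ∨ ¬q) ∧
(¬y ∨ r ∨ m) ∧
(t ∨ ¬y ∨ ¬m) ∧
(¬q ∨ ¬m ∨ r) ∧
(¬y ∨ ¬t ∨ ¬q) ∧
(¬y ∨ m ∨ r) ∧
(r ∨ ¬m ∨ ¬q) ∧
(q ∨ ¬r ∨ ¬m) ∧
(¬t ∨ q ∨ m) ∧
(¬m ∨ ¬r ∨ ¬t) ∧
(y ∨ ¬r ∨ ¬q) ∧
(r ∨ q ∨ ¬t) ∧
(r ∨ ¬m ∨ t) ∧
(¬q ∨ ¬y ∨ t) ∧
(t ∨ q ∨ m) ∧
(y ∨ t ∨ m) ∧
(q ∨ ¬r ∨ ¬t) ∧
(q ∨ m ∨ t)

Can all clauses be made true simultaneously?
No

No, the formula is not satisfiable.

No assignment of truth values to the variables can make all 18 clauses true simultaneously.

The formula is UNSAT (unsatisfiable).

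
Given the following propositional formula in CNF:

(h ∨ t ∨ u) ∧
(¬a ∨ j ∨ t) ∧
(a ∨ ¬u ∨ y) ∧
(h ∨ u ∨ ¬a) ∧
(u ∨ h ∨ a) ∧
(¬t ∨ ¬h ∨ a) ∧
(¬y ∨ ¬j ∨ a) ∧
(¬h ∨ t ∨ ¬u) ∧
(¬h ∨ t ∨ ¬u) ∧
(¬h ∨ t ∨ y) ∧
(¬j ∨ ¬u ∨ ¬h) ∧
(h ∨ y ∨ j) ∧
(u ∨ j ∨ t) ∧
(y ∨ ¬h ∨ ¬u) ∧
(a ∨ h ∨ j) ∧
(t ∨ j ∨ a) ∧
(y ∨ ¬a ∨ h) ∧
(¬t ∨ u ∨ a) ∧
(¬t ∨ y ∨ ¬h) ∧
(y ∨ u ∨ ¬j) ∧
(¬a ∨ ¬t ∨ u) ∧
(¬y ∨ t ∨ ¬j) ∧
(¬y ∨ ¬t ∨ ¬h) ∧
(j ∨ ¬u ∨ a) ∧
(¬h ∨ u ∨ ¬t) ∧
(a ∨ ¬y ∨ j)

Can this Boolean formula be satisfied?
Yes

Yes, the formula is satisfiable.

One satisfying assignment is: h=False, j=False, a=True, y=True, t=True, u=True

Verification: With this assignment, all 26 clauses evaluate to true.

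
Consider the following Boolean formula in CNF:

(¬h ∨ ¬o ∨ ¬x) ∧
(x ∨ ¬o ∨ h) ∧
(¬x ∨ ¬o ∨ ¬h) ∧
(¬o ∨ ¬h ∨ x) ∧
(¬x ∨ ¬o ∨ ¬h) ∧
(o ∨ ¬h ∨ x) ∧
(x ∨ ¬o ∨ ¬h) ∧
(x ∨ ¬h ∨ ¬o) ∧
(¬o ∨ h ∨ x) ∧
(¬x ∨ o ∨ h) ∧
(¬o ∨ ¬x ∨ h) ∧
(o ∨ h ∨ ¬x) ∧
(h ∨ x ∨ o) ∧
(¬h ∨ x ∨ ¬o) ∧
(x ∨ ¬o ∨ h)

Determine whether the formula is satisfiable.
Yes

Yes, the formula is satisfiable.

One satisfying assignment is: h=True, o=False, x=True

Verification: With this assignment, all 15 clauses evaluate to true.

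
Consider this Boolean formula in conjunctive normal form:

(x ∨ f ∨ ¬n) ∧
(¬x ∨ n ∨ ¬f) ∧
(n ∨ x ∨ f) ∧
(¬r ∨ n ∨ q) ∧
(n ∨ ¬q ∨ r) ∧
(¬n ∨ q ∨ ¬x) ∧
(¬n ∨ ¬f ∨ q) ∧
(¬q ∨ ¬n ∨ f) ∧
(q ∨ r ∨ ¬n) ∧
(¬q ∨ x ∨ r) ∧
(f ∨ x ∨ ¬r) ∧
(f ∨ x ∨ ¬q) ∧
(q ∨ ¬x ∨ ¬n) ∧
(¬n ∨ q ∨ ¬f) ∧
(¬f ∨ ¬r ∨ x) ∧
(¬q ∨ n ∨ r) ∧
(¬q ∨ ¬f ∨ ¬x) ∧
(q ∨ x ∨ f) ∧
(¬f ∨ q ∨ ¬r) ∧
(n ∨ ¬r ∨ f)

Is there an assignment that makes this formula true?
Yes

Yes, the formula is satisfiable.

One satisfying assignment is: q=False, f=False, x=True, n=False, r=False

Verification: With this assignment, all 20 clauses evaluate to true.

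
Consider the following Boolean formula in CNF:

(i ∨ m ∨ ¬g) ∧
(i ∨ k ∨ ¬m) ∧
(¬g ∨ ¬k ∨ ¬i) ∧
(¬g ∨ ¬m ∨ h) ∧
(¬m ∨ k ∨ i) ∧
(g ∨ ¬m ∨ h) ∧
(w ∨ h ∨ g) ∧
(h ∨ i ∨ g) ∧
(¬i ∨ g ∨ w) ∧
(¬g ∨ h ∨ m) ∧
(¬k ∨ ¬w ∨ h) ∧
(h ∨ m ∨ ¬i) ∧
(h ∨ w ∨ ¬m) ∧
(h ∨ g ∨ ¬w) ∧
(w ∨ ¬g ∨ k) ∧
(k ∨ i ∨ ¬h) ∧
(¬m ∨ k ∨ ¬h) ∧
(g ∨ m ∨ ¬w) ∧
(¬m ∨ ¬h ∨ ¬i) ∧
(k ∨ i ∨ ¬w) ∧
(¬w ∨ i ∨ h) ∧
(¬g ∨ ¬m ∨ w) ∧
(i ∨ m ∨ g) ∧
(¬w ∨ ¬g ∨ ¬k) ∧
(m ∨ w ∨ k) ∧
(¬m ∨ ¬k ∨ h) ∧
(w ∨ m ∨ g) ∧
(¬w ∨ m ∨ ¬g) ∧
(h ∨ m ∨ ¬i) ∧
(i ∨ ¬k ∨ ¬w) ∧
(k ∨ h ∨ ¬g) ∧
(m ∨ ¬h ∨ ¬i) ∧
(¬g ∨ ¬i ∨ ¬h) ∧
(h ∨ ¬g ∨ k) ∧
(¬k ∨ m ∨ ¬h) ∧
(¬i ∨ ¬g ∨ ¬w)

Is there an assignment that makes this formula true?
Yes

Yes, the formula is satisfiable.

One satisfying assignment is: i=False, k=True, g=False, h=True, w=False, m=True

Verification: With this assignment, all 36 clauses evaluate to true.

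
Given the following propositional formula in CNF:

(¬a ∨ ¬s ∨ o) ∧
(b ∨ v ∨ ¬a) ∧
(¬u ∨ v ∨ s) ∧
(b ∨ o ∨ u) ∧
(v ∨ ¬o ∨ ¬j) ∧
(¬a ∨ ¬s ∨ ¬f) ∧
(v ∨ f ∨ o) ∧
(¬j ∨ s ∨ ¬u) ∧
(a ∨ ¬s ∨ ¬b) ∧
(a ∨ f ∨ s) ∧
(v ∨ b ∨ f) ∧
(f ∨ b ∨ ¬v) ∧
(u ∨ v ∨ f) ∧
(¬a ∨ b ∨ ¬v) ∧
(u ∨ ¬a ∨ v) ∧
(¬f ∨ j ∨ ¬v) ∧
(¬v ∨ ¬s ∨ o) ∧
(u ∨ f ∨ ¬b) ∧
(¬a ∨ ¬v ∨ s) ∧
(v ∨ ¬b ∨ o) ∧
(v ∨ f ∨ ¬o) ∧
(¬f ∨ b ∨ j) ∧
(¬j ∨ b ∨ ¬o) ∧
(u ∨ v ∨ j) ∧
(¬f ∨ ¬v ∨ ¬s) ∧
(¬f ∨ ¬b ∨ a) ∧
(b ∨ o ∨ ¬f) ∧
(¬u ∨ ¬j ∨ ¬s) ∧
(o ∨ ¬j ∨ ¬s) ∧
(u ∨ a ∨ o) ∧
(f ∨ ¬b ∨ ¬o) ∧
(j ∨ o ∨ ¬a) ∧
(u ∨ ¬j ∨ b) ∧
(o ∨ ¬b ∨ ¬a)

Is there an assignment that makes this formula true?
No

No, the formula is not satisfiable.

No assignment of truth values to the variables can make all 34 clauses true simultaneously.

The formula is UNSAT (unsatisfiable).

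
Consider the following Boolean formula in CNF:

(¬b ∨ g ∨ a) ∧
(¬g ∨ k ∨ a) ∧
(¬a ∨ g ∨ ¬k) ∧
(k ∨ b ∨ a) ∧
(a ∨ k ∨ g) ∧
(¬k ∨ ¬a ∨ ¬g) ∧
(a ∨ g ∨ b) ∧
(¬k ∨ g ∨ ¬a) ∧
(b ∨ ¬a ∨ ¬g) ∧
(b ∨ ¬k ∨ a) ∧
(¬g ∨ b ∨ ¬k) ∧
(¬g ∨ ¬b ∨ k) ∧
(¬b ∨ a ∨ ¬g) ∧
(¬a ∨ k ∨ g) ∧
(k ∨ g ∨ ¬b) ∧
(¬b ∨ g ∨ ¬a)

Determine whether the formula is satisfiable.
No

No, the formula is not satisfiable.

No assignment of truth values to the variables can make all 16 clauses true simultaneously.

The formula is UNSAT (unsatisfiable).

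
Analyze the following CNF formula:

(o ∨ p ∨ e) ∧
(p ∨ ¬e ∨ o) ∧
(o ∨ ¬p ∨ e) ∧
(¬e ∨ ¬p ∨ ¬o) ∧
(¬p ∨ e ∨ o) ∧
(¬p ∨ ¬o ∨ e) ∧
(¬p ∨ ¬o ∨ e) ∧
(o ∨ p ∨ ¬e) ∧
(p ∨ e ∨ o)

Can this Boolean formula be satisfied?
Yes

Yes, the formula is satisfiable.

One satisfying assignment is: o=True, e=False, p=False

Verification: With this assignment, all 9 clauses evaluate to true.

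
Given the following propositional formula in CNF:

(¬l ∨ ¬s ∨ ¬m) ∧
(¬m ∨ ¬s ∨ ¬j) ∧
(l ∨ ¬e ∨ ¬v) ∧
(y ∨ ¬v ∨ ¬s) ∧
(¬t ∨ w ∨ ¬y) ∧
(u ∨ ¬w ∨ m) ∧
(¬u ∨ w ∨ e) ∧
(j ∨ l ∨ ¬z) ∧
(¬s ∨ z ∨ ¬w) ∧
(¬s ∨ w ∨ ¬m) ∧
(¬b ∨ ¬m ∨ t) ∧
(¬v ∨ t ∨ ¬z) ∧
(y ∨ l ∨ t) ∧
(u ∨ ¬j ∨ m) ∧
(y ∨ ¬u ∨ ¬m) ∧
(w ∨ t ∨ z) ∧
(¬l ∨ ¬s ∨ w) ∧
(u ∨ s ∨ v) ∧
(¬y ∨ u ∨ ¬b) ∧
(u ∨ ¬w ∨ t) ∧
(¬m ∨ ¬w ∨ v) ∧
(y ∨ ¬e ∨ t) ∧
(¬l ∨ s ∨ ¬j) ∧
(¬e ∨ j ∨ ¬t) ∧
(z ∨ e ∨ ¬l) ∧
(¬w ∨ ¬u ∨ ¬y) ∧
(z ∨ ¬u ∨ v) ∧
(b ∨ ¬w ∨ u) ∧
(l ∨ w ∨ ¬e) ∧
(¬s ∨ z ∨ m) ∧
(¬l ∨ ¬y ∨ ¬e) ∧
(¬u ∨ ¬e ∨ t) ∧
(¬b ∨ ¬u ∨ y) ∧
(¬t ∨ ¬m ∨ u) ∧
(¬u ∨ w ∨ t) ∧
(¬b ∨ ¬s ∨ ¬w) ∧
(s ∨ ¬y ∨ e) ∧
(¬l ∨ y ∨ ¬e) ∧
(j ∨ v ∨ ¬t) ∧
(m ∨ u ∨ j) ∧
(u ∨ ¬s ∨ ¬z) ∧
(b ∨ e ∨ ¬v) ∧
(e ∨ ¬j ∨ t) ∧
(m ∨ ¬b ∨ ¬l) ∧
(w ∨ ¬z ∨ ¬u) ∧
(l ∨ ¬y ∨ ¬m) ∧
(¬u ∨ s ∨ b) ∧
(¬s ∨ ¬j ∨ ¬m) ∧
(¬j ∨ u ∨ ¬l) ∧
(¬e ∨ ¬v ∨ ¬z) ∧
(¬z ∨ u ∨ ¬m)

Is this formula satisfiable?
Yes

Yes, the formula is satisfiable.

One satisfying assignment is: b=False, u=True, s=True, t=False, j=False, y=False, e=False, z=True, m=False, w=True, l=True, v=False

Verification: With this assignment, all 51 clauses evaluate to true.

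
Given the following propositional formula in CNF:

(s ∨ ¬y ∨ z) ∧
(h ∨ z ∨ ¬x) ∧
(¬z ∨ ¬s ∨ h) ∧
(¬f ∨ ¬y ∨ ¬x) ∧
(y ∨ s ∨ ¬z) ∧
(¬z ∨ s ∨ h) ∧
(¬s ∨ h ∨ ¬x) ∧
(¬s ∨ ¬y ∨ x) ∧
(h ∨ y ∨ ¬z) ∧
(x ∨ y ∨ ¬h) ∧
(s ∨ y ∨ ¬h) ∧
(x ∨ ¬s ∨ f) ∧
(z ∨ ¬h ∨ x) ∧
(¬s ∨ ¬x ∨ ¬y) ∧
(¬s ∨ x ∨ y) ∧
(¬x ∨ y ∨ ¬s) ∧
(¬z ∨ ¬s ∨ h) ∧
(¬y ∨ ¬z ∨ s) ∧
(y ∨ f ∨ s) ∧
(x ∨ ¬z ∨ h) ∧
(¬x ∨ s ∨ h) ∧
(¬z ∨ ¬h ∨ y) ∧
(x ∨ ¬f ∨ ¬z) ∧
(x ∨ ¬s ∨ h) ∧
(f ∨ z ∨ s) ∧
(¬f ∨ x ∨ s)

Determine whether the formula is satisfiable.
No

No, the formula is not satisfiable.

No assignment of truth values to the variables can make all 26 clauses true simultaneously.

The formula is UNSAT (unsatisfiable).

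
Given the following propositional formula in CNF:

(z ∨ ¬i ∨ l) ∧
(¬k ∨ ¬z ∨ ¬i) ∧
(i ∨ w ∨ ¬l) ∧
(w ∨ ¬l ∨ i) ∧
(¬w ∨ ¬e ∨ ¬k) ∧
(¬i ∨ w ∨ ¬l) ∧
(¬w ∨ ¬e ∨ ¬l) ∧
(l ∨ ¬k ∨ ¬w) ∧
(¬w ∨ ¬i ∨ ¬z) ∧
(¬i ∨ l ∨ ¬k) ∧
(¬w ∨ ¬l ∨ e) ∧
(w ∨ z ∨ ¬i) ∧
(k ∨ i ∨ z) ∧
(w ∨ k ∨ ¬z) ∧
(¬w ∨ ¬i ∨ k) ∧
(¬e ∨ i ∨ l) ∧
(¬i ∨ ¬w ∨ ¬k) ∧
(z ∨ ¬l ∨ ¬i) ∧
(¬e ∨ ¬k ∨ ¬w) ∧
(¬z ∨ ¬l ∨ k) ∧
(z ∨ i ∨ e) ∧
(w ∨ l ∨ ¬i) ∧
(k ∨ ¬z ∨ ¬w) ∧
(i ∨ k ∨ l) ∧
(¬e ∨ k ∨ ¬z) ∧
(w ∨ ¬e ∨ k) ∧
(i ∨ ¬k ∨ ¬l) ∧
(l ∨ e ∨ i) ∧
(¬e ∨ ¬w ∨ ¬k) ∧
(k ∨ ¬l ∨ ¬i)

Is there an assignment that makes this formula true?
No

No, the formula is not satisfiable.

No assignment of truth values to the variables can make all 30 clauses true simultaneously.

The formula is UNSAT (unsatisfiable).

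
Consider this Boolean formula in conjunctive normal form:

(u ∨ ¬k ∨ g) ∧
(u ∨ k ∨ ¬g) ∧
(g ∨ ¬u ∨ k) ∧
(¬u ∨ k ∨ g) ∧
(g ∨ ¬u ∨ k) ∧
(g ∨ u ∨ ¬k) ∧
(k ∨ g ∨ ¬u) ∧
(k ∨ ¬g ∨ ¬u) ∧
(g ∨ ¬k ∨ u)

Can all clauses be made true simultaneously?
Yes

Yes, the formula is satisfiable.

One satisfying assignment is: g=False, u=False, k=False

Verification: With this assignment, all 9 clauses evaluate to true.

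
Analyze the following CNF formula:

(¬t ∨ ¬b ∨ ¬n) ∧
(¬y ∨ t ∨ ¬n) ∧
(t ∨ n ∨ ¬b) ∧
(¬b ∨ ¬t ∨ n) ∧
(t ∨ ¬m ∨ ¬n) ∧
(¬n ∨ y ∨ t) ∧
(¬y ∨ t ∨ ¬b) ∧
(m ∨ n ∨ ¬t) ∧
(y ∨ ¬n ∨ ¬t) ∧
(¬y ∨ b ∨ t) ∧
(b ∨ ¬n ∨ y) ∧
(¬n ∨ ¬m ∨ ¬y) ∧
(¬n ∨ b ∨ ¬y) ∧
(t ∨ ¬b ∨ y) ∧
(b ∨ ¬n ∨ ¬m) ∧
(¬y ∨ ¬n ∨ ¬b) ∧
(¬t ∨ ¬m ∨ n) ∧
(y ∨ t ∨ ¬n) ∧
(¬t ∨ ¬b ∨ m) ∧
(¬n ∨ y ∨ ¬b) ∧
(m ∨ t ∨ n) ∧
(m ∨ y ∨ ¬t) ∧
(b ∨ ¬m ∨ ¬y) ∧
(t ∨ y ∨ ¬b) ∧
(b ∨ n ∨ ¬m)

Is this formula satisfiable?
No

No, the formula is not satisfiable.

No assignment of truth values to the variables can make all 25 clauses true simultaneously.

The formula is UNSAT (unsatisfiable).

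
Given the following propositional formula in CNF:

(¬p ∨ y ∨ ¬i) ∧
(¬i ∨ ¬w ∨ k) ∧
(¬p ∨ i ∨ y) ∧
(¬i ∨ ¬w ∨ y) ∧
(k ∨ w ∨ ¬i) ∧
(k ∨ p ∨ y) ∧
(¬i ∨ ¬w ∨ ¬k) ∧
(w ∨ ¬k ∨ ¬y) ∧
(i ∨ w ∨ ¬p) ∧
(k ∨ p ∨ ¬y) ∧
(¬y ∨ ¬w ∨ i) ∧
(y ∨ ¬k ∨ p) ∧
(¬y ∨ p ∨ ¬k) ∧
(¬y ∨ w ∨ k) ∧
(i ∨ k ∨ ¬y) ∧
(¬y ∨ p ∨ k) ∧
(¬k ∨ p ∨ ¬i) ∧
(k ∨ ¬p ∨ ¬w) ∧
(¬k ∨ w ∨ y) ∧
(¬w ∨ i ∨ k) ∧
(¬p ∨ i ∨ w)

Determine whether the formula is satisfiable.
No

No, the formula is not satisfiable.

No assignment of truth values to the variables can make all 21 clauses true simultaneously.

The formula is UNSAT (unsatisfiable).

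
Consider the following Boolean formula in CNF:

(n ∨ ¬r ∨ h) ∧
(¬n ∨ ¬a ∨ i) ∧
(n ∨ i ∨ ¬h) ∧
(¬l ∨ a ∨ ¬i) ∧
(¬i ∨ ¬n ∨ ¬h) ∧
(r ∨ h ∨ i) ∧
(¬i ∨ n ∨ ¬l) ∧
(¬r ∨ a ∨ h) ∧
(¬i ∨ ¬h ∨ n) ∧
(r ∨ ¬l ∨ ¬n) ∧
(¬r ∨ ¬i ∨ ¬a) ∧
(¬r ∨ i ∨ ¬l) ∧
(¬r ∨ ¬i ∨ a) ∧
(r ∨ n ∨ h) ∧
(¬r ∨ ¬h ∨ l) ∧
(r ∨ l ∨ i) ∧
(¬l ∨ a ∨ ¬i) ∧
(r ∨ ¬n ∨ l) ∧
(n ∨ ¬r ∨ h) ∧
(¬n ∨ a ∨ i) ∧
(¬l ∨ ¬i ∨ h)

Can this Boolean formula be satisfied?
No

No, the formula is not satisfiable.

No assignment of truth values to the variables can make all 21 clauses true simultaneously.

The formula is UNSAT (unsatisfiable).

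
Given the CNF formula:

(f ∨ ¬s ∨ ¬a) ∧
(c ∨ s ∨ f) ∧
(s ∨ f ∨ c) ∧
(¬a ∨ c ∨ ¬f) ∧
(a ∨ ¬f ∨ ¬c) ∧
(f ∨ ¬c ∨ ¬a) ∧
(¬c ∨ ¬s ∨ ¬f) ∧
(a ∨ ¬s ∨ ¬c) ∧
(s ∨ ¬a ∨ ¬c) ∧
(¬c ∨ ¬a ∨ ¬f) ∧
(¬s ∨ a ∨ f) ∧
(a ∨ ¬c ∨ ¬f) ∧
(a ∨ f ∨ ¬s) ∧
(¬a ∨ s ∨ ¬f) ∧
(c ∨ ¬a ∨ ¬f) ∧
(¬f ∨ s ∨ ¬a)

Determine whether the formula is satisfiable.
Yes

Yes, the formula is satisfiable.

One satisfying assignment is: c=False, f=True, a=False, s=False

Verification: With this assignment, all 16 clauses evaluate to true.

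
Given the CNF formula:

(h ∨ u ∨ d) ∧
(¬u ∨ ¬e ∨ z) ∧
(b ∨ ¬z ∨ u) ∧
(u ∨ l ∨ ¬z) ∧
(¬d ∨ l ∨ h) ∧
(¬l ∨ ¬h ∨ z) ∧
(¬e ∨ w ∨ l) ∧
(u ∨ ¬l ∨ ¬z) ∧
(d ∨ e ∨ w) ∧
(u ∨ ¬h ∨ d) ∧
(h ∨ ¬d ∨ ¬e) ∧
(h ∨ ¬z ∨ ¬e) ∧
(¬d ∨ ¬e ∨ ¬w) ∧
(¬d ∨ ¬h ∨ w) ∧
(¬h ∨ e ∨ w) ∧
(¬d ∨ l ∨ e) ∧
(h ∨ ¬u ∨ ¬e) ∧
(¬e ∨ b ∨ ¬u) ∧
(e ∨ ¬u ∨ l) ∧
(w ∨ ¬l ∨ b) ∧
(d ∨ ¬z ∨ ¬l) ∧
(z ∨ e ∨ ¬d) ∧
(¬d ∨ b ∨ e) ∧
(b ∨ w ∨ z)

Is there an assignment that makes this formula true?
Yes

Yes, the formula is satisfiable.

One satisfying assignment is: h=False, l=True, e=False, z=False, w=True, u=True, d=False, b=False

Verification: With this assignment, all 24 clauses evaluate to true.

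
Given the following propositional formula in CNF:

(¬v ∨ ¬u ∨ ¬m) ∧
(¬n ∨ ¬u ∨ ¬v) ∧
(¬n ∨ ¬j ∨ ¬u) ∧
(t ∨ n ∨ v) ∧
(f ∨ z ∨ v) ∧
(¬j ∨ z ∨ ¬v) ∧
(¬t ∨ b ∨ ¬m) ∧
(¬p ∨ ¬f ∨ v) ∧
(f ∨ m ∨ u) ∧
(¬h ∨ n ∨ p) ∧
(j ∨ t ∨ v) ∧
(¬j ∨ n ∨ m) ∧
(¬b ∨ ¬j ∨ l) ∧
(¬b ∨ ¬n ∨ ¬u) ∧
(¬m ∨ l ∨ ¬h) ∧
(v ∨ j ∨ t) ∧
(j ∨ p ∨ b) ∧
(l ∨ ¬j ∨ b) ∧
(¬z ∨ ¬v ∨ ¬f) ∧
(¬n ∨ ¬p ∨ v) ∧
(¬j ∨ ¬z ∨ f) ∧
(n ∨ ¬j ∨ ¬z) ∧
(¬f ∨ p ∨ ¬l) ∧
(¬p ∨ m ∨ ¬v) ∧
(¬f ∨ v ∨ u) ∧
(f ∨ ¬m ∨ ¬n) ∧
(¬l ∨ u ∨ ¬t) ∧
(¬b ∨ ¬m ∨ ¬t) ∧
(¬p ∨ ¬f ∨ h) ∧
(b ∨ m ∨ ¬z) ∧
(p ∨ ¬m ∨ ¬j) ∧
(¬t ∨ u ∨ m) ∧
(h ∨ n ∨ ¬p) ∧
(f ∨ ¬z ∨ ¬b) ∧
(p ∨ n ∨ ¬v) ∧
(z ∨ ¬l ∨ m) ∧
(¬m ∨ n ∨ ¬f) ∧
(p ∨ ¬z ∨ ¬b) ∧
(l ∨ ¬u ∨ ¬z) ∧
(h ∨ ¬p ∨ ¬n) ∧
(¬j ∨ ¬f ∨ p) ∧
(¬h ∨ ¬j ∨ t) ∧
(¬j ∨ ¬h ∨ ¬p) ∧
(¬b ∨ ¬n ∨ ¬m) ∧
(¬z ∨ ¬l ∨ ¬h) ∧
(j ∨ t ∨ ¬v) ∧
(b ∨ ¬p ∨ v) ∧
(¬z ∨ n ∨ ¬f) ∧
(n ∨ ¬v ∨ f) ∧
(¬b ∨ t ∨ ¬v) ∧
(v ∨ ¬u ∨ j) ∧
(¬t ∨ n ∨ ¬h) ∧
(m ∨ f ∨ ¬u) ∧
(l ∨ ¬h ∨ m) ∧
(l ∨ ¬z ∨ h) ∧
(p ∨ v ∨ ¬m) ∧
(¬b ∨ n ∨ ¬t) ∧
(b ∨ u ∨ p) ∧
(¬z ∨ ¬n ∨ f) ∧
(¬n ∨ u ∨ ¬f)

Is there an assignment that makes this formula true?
No

No, the formula is not satisfiable.

No assignment of truth values to the variables can make all 60 clauses true simultaneously.

The formula is UNSAT (unsatisfiable).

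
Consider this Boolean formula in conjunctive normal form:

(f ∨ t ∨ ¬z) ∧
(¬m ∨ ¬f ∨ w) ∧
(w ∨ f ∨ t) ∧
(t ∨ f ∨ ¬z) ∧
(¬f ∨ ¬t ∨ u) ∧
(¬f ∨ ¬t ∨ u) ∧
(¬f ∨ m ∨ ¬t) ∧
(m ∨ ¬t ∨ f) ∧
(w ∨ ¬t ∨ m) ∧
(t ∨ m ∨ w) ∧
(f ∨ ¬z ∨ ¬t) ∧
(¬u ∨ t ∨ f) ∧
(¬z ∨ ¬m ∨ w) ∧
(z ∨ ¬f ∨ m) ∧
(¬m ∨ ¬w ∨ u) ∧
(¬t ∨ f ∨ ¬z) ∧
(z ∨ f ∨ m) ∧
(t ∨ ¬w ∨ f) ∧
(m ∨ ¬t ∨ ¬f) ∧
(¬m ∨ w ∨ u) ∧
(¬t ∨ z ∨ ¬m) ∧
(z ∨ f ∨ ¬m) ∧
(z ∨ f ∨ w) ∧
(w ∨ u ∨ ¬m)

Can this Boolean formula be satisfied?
Yes

Yes, the formula is satisfiable.

One satisfying assignment is: z=True, m=False, w=True, f=True, t=False, u=False

Verification: With this assignment, all 24 clauses evaluate to true.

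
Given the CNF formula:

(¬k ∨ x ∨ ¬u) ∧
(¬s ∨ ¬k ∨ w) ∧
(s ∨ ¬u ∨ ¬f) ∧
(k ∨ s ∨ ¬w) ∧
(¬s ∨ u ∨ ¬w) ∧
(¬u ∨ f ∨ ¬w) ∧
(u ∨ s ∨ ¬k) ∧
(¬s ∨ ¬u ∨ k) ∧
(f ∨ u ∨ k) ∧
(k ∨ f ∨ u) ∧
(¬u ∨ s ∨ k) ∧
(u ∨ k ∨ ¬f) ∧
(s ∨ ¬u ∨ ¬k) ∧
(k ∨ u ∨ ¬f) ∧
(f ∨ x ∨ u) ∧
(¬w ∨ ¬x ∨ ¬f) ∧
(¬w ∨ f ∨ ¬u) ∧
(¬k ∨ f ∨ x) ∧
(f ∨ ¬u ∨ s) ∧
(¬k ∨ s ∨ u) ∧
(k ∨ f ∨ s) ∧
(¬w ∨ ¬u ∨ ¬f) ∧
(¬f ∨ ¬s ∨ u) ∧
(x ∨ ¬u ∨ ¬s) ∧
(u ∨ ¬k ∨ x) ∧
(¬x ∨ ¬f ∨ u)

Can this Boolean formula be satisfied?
No

No, the formula is not satisfiable.

No assignment of truth values to the variables can make all 26 clauses true simultaneously.

The formula is UNSAT (unsatisfiable).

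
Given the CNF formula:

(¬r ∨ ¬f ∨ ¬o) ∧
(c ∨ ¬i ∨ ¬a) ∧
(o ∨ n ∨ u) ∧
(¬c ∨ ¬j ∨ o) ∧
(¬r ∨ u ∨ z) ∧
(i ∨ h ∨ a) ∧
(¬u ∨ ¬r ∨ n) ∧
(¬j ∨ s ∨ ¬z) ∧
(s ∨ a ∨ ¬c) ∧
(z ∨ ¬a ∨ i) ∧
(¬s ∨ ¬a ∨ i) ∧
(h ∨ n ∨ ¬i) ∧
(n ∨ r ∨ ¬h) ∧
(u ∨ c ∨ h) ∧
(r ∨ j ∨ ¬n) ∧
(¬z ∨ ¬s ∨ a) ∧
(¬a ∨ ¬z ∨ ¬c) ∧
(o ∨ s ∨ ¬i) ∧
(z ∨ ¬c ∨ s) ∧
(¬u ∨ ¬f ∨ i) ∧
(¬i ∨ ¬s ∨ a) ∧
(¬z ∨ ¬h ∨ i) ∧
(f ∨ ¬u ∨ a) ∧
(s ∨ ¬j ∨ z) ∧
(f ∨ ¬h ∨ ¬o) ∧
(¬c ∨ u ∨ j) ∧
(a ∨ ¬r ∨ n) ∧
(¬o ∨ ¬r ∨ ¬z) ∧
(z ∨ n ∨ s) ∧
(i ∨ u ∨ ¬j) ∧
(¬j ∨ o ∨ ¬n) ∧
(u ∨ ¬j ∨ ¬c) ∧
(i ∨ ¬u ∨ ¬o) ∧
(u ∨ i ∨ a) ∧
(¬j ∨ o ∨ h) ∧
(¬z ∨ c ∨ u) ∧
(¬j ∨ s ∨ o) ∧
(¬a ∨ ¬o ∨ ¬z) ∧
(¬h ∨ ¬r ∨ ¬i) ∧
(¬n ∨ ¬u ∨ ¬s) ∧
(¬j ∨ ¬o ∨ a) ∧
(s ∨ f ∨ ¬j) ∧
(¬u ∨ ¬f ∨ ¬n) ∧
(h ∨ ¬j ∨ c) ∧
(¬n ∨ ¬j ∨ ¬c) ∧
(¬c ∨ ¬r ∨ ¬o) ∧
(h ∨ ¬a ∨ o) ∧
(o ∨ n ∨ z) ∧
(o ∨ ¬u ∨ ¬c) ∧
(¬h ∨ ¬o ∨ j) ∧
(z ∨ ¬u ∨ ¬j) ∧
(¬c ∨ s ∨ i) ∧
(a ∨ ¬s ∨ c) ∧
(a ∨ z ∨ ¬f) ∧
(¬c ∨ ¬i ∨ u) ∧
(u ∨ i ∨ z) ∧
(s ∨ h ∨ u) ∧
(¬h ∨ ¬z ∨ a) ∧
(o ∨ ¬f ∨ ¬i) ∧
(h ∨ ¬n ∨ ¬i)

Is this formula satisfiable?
No

No, the formula is not satisfiable.

No assignment of truth values to the variables can make all 60 clauses true simultaneously.

The formula is UNSAT (unsatisfiable).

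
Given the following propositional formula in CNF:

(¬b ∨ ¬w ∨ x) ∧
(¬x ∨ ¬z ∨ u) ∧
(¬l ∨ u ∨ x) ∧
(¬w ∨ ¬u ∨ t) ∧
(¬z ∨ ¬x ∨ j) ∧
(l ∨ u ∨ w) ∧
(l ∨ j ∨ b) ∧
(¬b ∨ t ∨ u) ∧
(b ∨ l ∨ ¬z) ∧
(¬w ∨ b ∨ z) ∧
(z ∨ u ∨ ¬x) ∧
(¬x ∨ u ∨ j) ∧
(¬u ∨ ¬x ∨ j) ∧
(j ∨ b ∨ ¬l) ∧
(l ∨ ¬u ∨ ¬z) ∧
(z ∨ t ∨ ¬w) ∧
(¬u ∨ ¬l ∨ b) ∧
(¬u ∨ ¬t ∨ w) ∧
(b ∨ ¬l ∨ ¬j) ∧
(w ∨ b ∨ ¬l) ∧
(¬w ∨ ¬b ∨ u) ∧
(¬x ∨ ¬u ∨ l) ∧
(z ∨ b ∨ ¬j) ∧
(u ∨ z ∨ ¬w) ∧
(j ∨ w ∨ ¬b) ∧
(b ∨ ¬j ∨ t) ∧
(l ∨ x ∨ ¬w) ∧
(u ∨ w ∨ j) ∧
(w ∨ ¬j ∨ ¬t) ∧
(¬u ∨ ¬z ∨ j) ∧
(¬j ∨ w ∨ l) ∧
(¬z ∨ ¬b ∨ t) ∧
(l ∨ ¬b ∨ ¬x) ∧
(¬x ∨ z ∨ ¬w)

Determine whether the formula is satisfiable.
Yes

Yes, the formula is satisfiable.

One satisfying assignment is: x=True, l=True, b=True, j=True, z=False, t=False, w=False, u=True

Verification: With this assignment, all 34 clauses evaluate to true.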